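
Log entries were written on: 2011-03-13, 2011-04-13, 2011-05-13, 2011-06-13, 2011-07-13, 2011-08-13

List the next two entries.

2011-09-13, 2011-10-13

Each date is the 13th; the gaps (31, 30, 31, 30, 31) track the month lengths.
The rule is the 13th of each month.
September 2011: 2011-09-13.
October 2011: 2011-10-13.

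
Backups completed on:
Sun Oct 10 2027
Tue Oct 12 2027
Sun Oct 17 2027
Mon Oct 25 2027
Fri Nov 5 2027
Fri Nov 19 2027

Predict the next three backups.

The spacing grows by 3 each time: 2, 5, 8, 11, 14 days.
Next gap: 17 days. Fri Nov 19 2027 + 17 days = Mon Dec 6 2027.
Next gap: 20 days. Mon Dec 6 2027 + 20 days = Sun Dec 26 2027.
Next gap: 23 days. Sun Dec 26 2027 + 23 days = Tue Jan 18 2028.

Mon Dec 6 2027, Sun Dec 26 2027, Tue Jan 18 2028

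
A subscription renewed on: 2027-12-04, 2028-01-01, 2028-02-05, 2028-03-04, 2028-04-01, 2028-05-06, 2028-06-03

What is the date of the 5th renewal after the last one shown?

2028-11-04

These are Saturdays at 28- or 35-day spacing (28, 35, 28, 28, 35, 28).
The pattern: 1st Saturday of the month.
July 2028 — 1st Saturday is 2028-07-01.
August 2028 — 1st Saturday is 2028-08-05.
1st Saturday of September 2028: 2028-09-02.
October 2028 — 1st Saturday is 2028-10-07.
November 2028 — 1st Saturday is 2028-11-04.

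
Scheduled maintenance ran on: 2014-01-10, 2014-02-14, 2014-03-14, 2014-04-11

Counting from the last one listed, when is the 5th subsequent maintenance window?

2014-09-12

All dates are Fridays, 35, 28, 28 days apart.
Specifically, the 2nd Friday of each month.
2nd Friday of May 2014: 2014-05-09.
June 2014 — 2nd Friday is 2014-06-13.
July 2014 — 2nd Friday is 2014-07-11.
2nd Friday of August 2014: 2014-08-08.
2nd Friday of September 2014: 2014-09-12.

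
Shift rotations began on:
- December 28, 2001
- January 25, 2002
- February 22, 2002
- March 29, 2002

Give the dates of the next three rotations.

April 26, 2002; May 31, 2002; June 28, 2002

These are Fridays with 28, 28, 35-day gaps.
Each is the final Friday of its month — March 29, 2002 is past the 28th, so '4th Friday' doesn't fit.
April 2002 ends with Friday April 26, 2002.
Last Friday of May 2002: May 31, 2002.
Last Friday of June 2002: June 28, 2002.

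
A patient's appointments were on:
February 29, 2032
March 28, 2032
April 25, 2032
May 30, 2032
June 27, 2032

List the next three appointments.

July 25, 2032; August 29, 2032; September 26, 2032

All Sundays; the gaps (28, 28, 35, 28) vary with month length.
This is the last Sunday of each month.
Last Sunday of July 2032: July 25, 2032.
Last Sunday of August 2032: August 29, 2032.
Last Sunday of September 2032: September 26, 2032.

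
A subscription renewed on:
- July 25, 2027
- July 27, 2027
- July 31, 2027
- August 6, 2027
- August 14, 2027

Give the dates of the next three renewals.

Gaps: 2, 4, 6, 8 days — each gap is 2 larger than the previous one.
Next gap: 10 days. August 14, 2027 + 10 days = August 24, 2027.
Next gap: 12 days. August 24, 2027 + 12 days = September 5, 2027.
Next gap: 14 days. September 5, 2027 + 14 days = September 19, 2027.

August 24, 2027; September 5, 2027; September 19, 2027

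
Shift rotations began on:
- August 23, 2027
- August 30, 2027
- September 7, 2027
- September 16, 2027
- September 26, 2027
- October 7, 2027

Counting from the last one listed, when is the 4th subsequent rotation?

The spacing grows by 1 each time: 7, 8, 9, 10, 11 days.
Next gap: 12 days. October 7, 2027 + 12 days = October 19, 2027.
Next gap: 13 days. October 19, 2027 + 13 days = November 1, 2027.
Next gap: 14 days. November 1, 2027 + 14 days = November 15, 2027.
Next gap: 15 days. November 15, 2027 + 15 days = November 30, 2027.

November 30, 2027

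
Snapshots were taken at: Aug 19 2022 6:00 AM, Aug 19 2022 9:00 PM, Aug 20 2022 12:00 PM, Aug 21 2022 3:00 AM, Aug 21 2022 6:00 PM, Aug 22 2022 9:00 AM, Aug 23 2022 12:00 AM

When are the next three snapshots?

Aug 23 2022 3:00 PM, Aug 24 2022 6:00 AM, Aug 24 2022 9:00 PM

Spacing: 15, 15, 15, 15, 15, 15 h — constant 15 h.
Aug 23 2022 12:00 AM + 15 h = Aug 23 2022 3:00 PM.
Aug 23 2022 3:00 PM + 15 h = Aug 24 2022 6:00 AM.
Aug 24 2022 6:00 AM + 15 h = Aug 24 2022 9:00 PM.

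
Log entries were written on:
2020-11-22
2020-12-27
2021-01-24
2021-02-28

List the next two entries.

2021-03-28, 2021-04-25

Gaps: 35, 28, 35 days — a mix of 28 and 35. Every date is a Sunday.
Each is the 4th Sunday of its month.
March 2021 — 4th Sunday is 2021-03-28.
4th Sunday of April 2021: 2021-04-25.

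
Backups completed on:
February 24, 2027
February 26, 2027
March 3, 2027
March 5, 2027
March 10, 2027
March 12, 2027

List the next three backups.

Gaps: 2, 5, 2, 5, 2 days — not constant, but cyclic with period 2.
The events fall on every Wednesday and Friday.
The following Wednesday is March 17, 2027.
The following Friday is March 19, 2027.
Next Wednesday: March 24, 2027.

March 17, 2027; March 19, 2027; March 24, 2027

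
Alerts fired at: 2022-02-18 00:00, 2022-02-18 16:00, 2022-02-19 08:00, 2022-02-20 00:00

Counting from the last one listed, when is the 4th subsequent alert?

The interval is a steady 16 hours (16, 16, 16).
2022-02-20 00:00 + 16 h = 2022-02-20 16:00.
2022-02-20 16:00 + 16 h = 2022-02-21 08:00.
2022-02-21 08:00 + 16 h = 2022-02-22 00:00.
2022-02-22 00:00 + 16 h = 2022-02-22 16:00.

2022-02-22 16:00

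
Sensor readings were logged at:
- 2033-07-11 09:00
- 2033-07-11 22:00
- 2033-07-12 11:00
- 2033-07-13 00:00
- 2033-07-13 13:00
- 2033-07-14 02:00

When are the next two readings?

2033-07-14 15:00, 2033-07-15 04:00

Spacing: 13, 13, 13, 13, 13 h — constant 13 h.
2033-07-14 02:00 + 13 h = 2033-07-14 15:00.
2033-07-14 15:00 + 13 h = 2033-07-15 04:00.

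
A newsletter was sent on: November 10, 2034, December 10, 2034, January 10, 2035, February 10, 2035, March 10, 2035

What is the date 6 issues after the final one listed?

September 10, 2035

Each date is the 10th; the gaps (30, 31, 31, 28) track the month lengths.
The rule is the 10th of each month.
April 2035: April 10, 2035.
May 2035: May 10, 2035.
June 2035: June 10, 2035.
July 2035: July 10, 2035.
August 2035: August 10, 2035.
September 2035: September 10, 2035.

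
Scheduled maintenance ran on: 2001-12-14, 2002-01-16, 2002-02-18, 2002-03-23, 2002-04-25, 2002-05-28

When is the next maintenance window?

Gaps between consecutive events: 33, 33, 33, 33, 33 days — a constant 33-day interval.
2002-05-28 + 33 days = 2002-06-30.

2002-06-30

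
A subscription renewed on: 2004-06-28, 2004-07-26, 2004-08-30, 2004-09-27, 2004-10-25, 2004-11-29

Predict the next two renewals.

Every date is a Monday; gaps 28, 35, 28, 28, 35 days.
Each is the last Monday of its month (at least one falls on the 29th or later, ruling out '4th Monday').
Last Monday of December 2004: 2004-12-27.
January 2005 ends with Monday 2005-01-31.

2004-12-27, 2005-01-31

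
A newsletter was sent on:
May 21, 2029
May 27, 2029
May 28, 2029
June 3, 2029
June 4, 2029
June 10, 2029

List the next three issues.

June 11, 2029; June 17, 2029; June 18, 2029

The gap pattern 6, 1, 6, 1, 6 repeats every 2 events.
These are the Mondays and Sundays of each week.
Next Monday: June 11, 2029.
The following Sunday is June 17, 2029.
The following Monday is June 18, 2029.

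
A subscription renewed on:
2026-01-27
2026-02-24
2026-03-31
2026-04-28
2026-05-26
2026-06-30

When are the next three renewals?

2026-07-28, 2026-08-25, 2026-09-29

Every date is a Tuesday; gaps 28, 35, 28, 28, 35 days.
Each is the last Tuesday of its month (at least one falls on the 29th or later, ruling out '4th Tuesday').
July 2026 ends with Tuesday 2026-07-28.
August 2026 ends with Tuesday 2026-08-25.
Last Tuesday of September 2026: 2026-09-29.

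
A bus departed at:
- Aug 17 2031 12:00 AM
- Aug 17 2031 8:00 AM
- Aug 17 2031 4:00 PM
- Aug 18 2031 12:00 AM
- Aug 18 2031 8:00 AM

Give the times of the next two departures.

Aug 18 2031 4:00 PM, Aug 19 2031 12:00 AM

The interval is a steady 8 hours (8, 8, 8, 8).
Aug 18 2031 8:00 AM + 8 h = Aug 18 2031 4:00 PM.
Aug 18 2031 4:00 PM + 8 h = Aug 19 2031 12:00 AM.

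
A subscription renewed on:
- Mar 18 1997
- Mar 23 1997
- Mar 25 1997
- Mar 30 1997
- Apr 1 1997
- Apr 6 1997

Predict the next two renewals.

Apr 8 1997, Apr 13 1997

The gap pattern 5, 2, 5, 2, 5 repeats every 2 events.
These are the Tuesdays and Sundays of each week.
Next Tuesday: Apr 8 1997.
The following Sunday is Apr 13 1997.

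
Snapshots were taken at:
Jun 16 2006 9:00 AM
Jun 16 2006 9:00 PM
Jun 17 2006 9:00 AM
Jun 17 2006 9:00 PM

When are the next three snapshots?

The interval is a steady 12 hours (12, 12, 12).
Jun 17 2006 9:00 PM + 12 h = Jun 18 2006 9:00 AM.
Jun 18 2006 9:00 AM + 12 h = Jun 18 2006 9:00 PM.
Jun 18 2006 9:00 PM + 12 h = Jun 19 2006 9:00 AM.

Jun 18 2006 9:00 AM, Jun 18 2006 9:00 PM, Jun 19 2006 9:00 AM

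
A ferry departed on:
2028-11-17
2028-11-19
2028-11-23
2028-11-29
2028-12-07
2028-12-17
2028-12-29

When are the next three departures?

2029-01-12, 2029-01-28, 2029-02-15

Intervals are 2, 4, 6, 8, 10, 12 days — an arithmetic progression with common difference 2.
Next gap: 14 days. 2028-12-29 + 14 days = 2029-01-12.
Next gap: 16 days. 2029-01-12 + 16 days = 2029-01-28.
Next gap: 18 days. 2029-01-28 + 18 days = 2029-02-15.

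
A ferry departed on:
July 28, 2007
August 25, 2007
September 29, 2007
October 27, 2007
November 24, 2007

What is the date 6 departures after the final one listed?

May 31, 2008

All Saturdays; the gaps (28, 35, 28, 28) vary with month length.
This is the last Saturday of each month.
December 2007 ends with Saturday December 29, 2007.
Last Saturday of January 2008: January 26, 2008.
February 2008 ends with Saturday February 23, 2008.
Last Saturday of March 2008: March 29, 2008.
Last Saturday of April 2008: April 26, 2008.
May 2008 ends with Saturday May 31, 2008.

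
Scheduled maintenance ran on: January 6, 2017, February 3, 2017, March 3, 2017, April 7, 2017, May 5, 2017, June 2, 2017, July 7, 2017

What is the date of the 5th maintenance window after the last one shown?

These are Fridays at 28- or 35-day spacing (28, 28, 35, 28, 28, 35).
The pattern: 1st Friday of the month.
1st Friday of August 2017: August 4, 2017.
1st Friday of September 2017: September 1, 2017.
1st Friday of October 2017: October 6, 2017.
November 2017 — 1st Friday is November 3, 2017.
December 2017 — 1st Friday is December 1, 2017.

December 1, 2017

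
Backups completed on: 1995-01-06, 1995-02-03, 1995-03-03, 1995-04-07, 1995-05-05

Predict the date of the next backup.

1995-06-02

These are Fridays at 28- or 35-day spacing (28, 28, 35, 28).
The pattern: 1st Friday of the month.
1st Friday of June 1995: 1995-06-02.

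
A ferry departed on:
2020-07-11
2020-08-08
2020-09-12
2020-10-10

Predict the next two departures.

2020-11-14, 2020-12-12

All dates are Saturdays, 28, 35, 28 days apart.
Specifically, the 2nd Saturday of each month.
2nd Saturday of November 2020: 2020-11-14.
December 2020 — 2nd Saturday is 2020-12-12.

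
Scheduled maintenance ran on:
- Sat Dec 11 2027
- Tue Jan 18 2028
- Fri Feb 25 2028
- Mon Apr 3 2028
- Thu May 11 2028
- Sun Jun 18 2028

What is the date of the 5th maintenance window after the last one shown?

The spacing is 38, 38, 38, 38, 38 days — always 38 days.
Sun Jun 18 2028 + 38 days = Wed Jul 26 2028.
Wed Jul 26 2028 + 38 days = Sat Sep 2 2028.
Sat Sep 2 2028 + 38 days = Tue Oct 10 2028.
Tue Oct 10 2028 + 38 days = Fri Nov 17 2028.
Fri Nov 17 2028 + 38 days = Mon Dec 25 2028.

Mon Dec 25 2028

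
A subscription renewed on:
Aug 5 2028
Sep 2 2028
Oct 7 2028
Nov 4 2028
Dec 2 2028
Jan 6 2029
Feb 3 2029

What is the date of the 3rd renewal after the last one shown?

All dates are Saturdays, 28, 35, 28, 28, 35, 28 days apart.
Specifically, the 1st Saturday of each month.
1st Saturday of March 2029: Mar 3 2029.
1st Saturday of April 2029: Apr 7 2029.
May 2029 — 1st Saturday is May 5 2029.

May 5 2029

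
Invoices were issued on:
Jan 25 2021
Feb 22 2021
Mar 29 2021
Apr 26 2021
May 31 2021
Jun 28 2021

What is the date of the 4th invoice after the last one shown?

These are Mondays with 28, 35, 28, 35, 28-day gaps.
Each is the final Monday of its month — Mar 29 2021 is past the 28th, so '4th Monday' doesn't fit.
Last Monday of July 2021: Jul 26 2021.
Last Monday of August 2021: Aug 30 2021.
Last Monday of September 2021: Sep 27 2021.
Last Monday of October 2021: Oct 25 2021.

Oct 25 2021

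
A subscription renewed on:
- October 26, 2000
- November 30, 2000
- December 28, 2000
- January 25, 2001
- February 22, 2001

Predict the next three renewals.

March 29, 2001; April 26, 2001; May 31, 2001

These are Thursdays with 35, 28, 28, 28-day gaps.
Each is the final Thursday of its month — November 30, 2000 is past the 28th, so '4th Thursday' doesn't fit.
Last Thursday of March 2001: March 29, 2001.
April 2001 ends with Thursday April 26, 2001.
May 2001 ends with Thursday May 31, 2001.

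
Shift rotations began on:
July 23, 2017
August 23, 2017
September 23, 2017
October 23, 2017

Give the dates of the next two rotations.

November 23, 2017; December 23, 2017

Gaps: 31, 31, 30 days — not constant. Every event is on the 23rd of the month.
Pattern: the 23rd of each month.
November 2017: November 23, 2017.
Next: December 2017 → December 23, 2017.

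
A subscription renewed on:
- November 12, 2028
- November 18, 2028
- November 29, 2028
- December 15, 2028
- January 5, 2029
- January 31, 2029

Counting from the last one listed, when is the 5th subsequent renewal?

August 24, 2029

The spacing grows by 5 each time: 6, 11, 16, 21, 26 days.
Next gap: 31 days. January 31, 2029 + 31 days = March 3, 2029.
Next gap: 36 days. March 3, 2029 + 36 days = April 8, 2029.
Next gap: 41 days. April 8, 2029 + 41 days = May 19, 2029.
Next gap: 46 days. May 19, 2029 + 46 days = July 4, 2029.
Next gap: 51 days. July 4, 2029 + 51 days = August 24, 2029.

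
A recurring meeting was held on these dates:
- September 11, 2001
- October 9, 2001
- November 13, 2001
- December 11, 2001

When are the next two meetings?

January 8, 2002; February 12, 2002

All dates are Tuesdays, 28, 35, 28 days apart.
Specifically, the 2nd Tuesday of each month.
2nd Tuesday of January 2002: January 8, 2002.
2nd Tuesday of February 2002: February 12, 2002.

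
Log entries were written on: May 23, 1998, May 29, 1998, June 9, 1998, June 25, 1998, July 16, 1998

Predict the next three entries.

August 11, 1998; September 11, 1998; October 17, 1998

The spacing grows by 5 each time: 6, 11, 16, 21 days.
Next gap: 26 days. July 16, 1998 + 26 days = August 11, 1998.
Next gap: 31 days. August 11, 1998 + 31 days = September 11, 1998.
Next gap: 36 days. September 11, 1998 + 36 days = October 17, 1998.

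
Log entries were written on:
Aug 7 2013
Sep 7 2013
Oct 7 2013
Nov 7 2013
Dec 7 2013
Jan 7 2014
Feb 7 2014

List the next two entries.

Gaps: 31, 30, 31, 30, 31, 31 days — not constant. Every event is on the 7th of the month.
Pattern: the 7th of each month.
Next: March 2014 → Mar 7 2014.
Next: April 2014 → Apr 7 2014.

Mar 7 2014, Apr 7 2014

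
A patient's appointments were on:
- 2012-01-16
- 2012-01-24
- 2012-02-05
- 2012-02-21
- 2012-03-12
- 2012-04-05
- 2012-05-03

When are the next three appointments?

Intervals are 8, 12, 16, 20, 24, 28 days — an arithmetic progression with common difference 4.
Next gap: 32 days. 2012-05-03 + 32 days = 2012-06-04.
Next gap: 36 days. 2012-06-04 + 36 days = 2012-07-10.
Next gap: 40 days. 2012-07-10 + 40 days = 2012-08-19.

2012-06-04, 2012-07-10, 2012-08-19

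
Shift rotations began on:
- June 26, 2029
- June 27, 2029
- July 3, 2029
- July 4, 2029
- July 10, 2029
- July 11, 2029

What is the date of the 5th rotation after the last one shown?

Gaps: 1, 6, 1, 6, 1 days — not constant, but cyclic with period 2.
The events fall on every Tuesday and Wednesday.
Next Tuesday: July 17, 2029.
Next Wednesday: July 18, 2029.
Next Tuesday: July 24, 2029.
Next Wednesday: July 25, 2029.
The following Tuesday is July 31, 2029.

July 31, 2029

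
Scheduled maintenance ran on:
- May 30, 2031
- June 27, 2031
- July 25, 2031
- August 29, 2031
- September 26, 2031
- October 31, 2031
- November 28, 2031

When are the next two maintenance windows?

December 26, 2031; January 30, 2032

Every date is a Friday; gaps 28, 28, 35, 28, 35, 28 days.
Each is the last Friday of its month (at least one falls on the 29th or later, ruling out '4th Friday').
Last Friday of December 2031: December 26, 2031.
Last Friday of January 2032: January 30, 2032.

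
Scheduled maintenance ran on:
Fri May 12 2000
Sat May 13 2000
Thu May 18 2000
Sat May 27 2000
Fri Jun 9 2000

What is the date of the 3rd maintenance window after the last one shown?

Fri Aug 11 2000

The spacing grows by 4 each time: 1, 5, 9, 13 days.
Next gap: 17 days. Fri Jun 9 2000 + 17 days = Mon Jun 26 2000.
Next gap: 21 days. Mon Jun 26 2000 + 21 days = Mon Jul 17 2000.
Next gap: 25 days. Mon Jul 17 2000 + 25 days = Fri Aug 11 2000.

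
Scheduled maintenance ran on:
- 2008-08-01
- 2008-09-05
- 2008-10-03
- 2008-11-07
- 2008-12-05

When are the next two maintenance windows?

2009-01-02, 2009-02-06

All dates are Fridays, 35, 28, 35, 28 days apart.
Specifically, the 1st Friday of each month.
1st Friday of January 2009: 2009-01-02.
1st Friday of February 2009: 2009-02-06.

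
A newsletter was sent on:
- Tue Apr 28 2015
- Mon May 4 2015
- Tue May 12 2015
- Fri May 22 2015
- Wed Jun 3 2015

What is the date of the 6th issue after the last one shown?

Gaps: 6, 8, 10, 12 days — each gap is 2 larger than the previous one.
Next gap: 14 days. Wed Jun 3 2015 + 14 days = Wed Jun 17 2015.
Next gap: 16 days. Wed Jun 17 2015 + 16 days = Fri Jul 3 2015.
Next gap: 18 days. Fri Jul 3 2015 + 18 days = Tue Jul 21 2015.
Next gap: 20 days. Tue Jul 21 2015 + 20 days = Mon Aug 10 2015.
Next gap: 22 days. Mon Aug 10 2015 + 22 days = Tue Sep 1 2015.
Next gap: 24 days. Tue Sep 1 2015 + 24 days = Fri Sep 25 2015.

Fri Sep 25 2015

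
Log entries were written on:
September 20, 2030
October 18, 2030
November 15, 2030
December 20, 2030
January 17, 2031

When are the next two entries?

February 21, 2031; March 21, 2031

These are Fridays at 28- or 35-day spacing (28, 28, 35, 28).
The pattern: 3rd Friday of the month.
3rd Friday of February 2031: February 21, 2031.
March 2031 — 3rd Friday is March 21, 2031.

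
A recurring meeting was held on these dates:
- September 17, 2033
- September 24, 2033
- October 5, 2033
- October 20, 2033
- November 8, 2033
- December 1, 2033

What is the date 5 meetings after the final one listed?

Intervals are 7, 11, 15, 19, 23 days — an arithmetic progression with common difference 4.
Next gap: 27 days. December 1, 2033 + 27 days = December 28, 2033.
Next gap: 31 days. December 28, 2033 + 31 days = January 28, 2034.
Next gap: 35 days. January 28, 2034 + 35 days = March 4, 2034.
Next gap: 39 days. March 4, 2034 + 39 days = April 12, 2034.
Next gap: 43 days. April 12, 2034 + 43 days = May 25, 2034.

May 25, 2034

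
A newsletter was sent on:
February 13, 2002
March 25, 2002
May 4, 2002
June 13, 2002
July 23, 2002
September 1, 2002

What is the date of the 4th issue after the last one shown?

February 8, 2003

Gaps between consecutive events: 40, 40, 40, 40, 40 days — a constant 40-day interval.
September 1, 2002 + 40 days = October 11, 2002.
October 11, 2002 + 40 days = November 20, 2002.
November 20, 2002 + 40 days = December 30, 2002.
December 30, 2002 + 40 days = February 8, 2003.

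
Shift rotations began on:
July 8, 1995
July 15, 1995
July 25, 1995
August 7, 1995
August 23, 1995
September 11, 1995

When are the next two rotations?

October 3, 1995; October 28, 1995

Intervals are 7, 10, 13, 16, 19 days — an arithmetic progression with common difference 3.
Next gap: 22 days. September 11, 1995 + 22 days = October 3, 1995.
Next gap: 25 days. October 3, 1995 + 25 days = October 28, 1995.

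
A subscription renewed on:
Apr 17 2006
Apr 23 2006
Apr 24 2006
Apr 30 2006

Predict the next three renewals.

Gaps: 6, 1, 6 days — not constant, but cyclic with period 2.
The events fall on every Monday and Sunday.
Next Monday: May 1 2006.
The following Sunday is May 7 2006.
Next Monday: May 8 2006.

May 1 2006, May 7 2006, May 8 2006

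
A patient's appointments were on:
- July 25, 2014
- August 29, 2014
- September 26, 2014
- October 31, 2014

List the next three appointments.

Every date is a Friday; gaps 35, 28, 35 days.
Each is the last Friday of its month (at least one falls on the 29th or later, ruling out '4th Friday').
Last Friday of November 2014: November 28, 2014.
Last Friday of December 2014: December 26, 2014.
Last Friday of January 2015: January 30, 2015.

November 28, 2014; December 26, 2014; January 30, 2015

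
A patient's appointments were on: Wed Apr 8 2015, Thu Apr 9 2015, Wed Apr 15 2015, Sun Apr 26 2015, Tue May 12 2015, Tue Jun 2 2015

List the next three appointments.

Sun Jun 28 2015, Wed Jul 29 2015, Thu Sep 3 2015

Intervals are 1, 6, 11, 16, 21 days — an arithmetic progression with common difference 5.
Next gap: 26 days. Tue Jun 2 2015 + 26 days = Sun Jun 28 2015.
Next gap: 31 days. Sun Jun 28 2015 + 31 days = Wed Jul 29 2015.
Next gap: 36 days. Wed Jul 29 2015 + 36 days = Thu Sep 3 2015.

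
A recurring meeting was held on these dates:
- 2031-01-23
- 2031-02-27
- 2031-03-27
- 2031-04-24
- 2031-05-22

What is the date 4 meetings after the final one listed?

2031-09-25

All dates are Thursdays, 35, 28, 28, 28 days apart.
Specifically, the 4th Thursday of each month.
4th Thursday of June 2031: 2031-06-26.
July 2031 — 4th Thursday is 2031-07-24.
August 2031 — 4th Thursday is 2031-08-28.
4th Thursday of September 2031: 2031-09-25.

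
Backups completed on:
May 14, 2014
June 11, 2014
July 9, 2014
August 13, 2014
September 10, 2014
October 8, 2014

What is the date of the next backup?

November 12, 2014

Gaps: 28, 28, 35, 28, 28 days — a mix of 28 and 35. Every date is a Wednesday.
Each is the 2nd Wednesday of its month.
November 2014 — 2nd Wednesday is November 12, 2014.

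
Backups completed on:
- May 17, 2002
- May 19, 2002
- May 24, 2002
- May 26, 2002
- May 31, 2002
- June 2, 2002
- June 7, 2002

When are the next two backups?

June 9, 2002; June 14, 2002

Gaps: 2, 5, 2, 5, 2, 5 days — not constant, but cyclic with period 2.
The events fall on every Friday and Sunday.
Next Sunday: June 9, 2002.
Next Friday: June 14, 2002.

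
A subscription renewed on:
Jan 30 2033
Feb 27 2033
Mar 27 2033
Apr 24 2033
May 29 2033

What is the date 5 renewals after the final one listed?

These are Sundays with 28, 28, 28, 35-day gaps.
Each is the final Sunday of its month — Jan 30 2033 is past the 28th, so '4th Sunday' doesn't fit.
June 2033 ends with Sunday Jun 26 2033.
July 2033 ends with Sunday Jul 31 2033.
August 2033 ends with Sunday Aug 28 2033.
Last Sunday of September 2033: Sep 25 2033.
October 2033 ends with Sunday Oct 30 2033.

Oct 30 2033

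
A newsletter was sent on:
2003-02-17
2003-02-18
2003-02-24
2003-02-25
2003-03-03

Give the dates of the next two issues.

Every event lands on a Monday or Tuesday (gaps cycle 1, 6, 1, 6).
So the schedule is: every Monday and Tuesday.
The following Tuesday is 2003-03-04.
Next Monday: 2003-03-10.

2003-03-04, 2003-03-10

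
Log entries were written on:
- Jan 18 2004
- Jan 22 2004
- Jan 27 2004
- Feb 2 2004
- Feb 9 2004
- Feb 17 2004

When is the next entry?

Feb 26 2004

Gaps: 4, 5, 6, 7, 8 days — each gap is 1 larger than the previous one.
Next gap: 9 days. Feb 17 2004 + 9 days = Feb 26 2004.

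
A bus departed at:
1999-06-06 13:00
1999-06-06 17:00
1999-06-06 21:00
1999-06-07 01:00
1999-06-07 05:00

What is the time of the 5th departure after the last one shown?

The interval is a steady 4 hours (4, 4, 4, 4).
1999-06-07 05:00 + 4 h = 1999-06-07 09:00.
1999-06-07 09:00 + 4 h = 1999-06-07 13:00.
1999-06-07 13:00 + 4 h = 1999-06-07 17:00.
1999-06-07 17:00 + 4 h = 1999-06-07 21:00.
1999-06-07 21:00 + 4 h = 1999-06-08 01:00.

1999-06-08 01:00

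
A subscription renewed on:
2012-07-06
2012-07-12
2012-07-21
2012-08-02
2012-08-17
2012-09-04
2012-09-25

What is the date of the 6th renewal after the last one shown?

2013-04-02

Gaps: 6, 9, 12, 15, 18, 21 days — each gap is 3 larger than the previous one.
Next gap: 24 days. 2012-09-25 + 24 days = 2012-10-19.
Next gap: 27 days. 2012-10-19 + 27 days = 2012-11-15.
Next gap: 30 days. 2012-11-15 + 30 days = 2012-12-15.
Next gap: 33 days. 2012-12-15 + 33 days = 2013-01-17.
Next gap: 36 days. 2013-01-17 + 36 days = 2013-02-22.
Next gap: 39 days. 2013-02-22 + 39 days = 2013-04-02.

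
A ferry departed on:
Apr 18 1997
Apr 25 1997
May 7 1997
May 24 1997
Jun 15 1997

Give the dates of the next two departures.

Gaps: 7, 12, 17, 22 days — each gap is 5 larger than the previous one.
Next gap: 27 days. Jun 15 1997 + 27 days = Jul 12 1997.
Next gap: 32 days. Jul 12 1997 + 32 days = Aug 13 1997.

Jul 12 1997, Aug 13 1997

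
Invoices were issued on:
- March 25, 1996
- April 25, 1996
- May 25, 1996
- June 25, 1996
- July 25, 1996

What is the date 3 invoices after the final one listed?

October 25, 1996

Each date is the 25th; the gaps (31, 30, 31, 30) track the month lengths.
The rule is the 25th of each month.
August 1996: August 25, 1996.
Next: September 1996 → September 25, 1996.
Next: October 1996 → October 25, 1996.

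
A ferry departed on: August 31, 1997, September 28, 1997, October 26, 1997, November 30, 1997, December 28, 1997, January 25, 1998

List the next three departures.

All Sundays; the gaps (28, 28, 35, 28, 28) vary with month length.
This is the last Sunday of each month.
February 1998 ends with Sunday February 22, 1998.
March 1998 ends with Sunday March 29, 1998.
Last Sunday of April 1998: April 26, 1998.

February 22, 1998; March 29, 1998; April 26, 1998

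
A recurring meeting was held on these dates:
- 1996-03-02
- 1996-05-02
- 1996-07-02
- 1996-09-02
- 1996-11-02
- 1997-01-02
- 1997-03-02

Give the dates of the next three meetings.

Gaps: 61, 61, 62, 61, 61, 59 days — not constant. Every event is on the 2nd of the month.
Pattern: the 2nd of every 2 months.
May 1997: 1997-05-02.
July 1997: 1997-07-02.
September 1997: 1997-09-02.

1997-05-02, 1997-07-02, 1997-09-02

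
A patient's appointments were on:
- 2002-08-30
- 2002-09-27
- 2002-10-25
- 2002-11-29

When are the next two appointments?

All Fridays; the gaps (28, 28, 35) vary with month length.
This is the last Friday of each month.
December 2002 ends with Friday 2002-12-27.
January 2003 ends with Friday 2003-01-31.

2002-12-27, 2003-01-31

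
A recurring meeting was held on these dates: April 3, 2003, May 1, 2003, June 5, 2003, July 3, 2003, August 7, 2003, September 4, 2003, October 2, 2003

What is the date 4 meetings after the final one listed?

These are Thursdays at 28- or 35-day spacing (28, 35, 28, 35, 28, 28).
The pattern: 1st Thursday of the month.
1st Thursday of November 2003: November 6, 2003.
1st Thursday of December 2003: December 4, 2003.
January 2004 — 1st Thursday is January 1, 2004.
February 2004 — 1st Thursday is February 5, 2004.

February 5, 2004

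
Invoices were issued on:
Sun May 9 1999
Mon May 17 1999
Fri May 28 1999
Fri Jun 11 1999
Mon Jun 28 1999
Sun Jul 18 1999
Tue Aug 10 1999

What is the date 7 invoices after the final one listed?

Tue Apr 11 2000

The spacing grows by 3 each time: 8, 11, 14, 17, 20, 23 days.
Next gap: 26 days. Tue Aug 10 1999 + 26 days = Sun Sep 5 1999.
Next gap: 29 days. Sun Sep 5 1999 + 29 days = Mon Oct 4 1999.
Next gap: 32 days. Mon Oct 4 1999 + 32 days = Fri Nov 5 1999.
Next gap: 35 days. Fri Nov 5 1999 + 35 days = Fri Dec 10 1999.
Next gap: 38 days. Fri Dec 10 1999 + 38 days = Mon Jan 17 2000.
Next gap: 41 days. Mon Jan 17 2000 + 41 days = Sun Feb 27 2000.
Next gap: 44 days. Sun Feb 27 2000 + 44 days = Tue Apr 11 2000.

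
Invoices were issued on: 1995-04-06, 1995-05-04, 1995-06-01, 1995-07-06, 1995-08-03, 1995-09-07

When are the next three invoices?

1995-10-05, 1995-11-02, 1995-12-07

All dates are Thursdays, 28, 28, 35, 28, 35 days apart.
Specifically, the 1st Thursday of each month.
October 1995 — 1st Thursday is 1995-10-05.
1st Thursday of November 1995: 1995-11-02.
December 1995 — 1st Thursday is 1995-12-07.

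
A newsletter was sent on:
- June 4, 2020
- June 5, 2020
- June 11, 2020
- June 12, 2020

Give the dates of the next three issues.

Every event lands on a Thursday or Friday (gaps cycle 1, 6, 1).
So the schedule is: every Thursday and Friday.
Next Thursday: June 18, 2020.
The following Friday is June 19, 2020.
The following Thursday is June 25, 2020.

June 18, 2020; June 19, 2020; June 25, 2020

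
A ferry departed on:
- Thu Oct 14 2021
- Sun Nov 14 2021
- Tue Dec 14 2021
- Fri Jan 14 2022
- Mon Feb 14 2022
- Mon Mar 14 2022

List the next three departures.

Thu Apr 14 2022, Sat May 14 2022, Tue Jun 14 2022

Each date is the 14th; the gaps (31, 30, 31, 31, 28) track the month lengths.
The rule is the 14th of each month.
Next: April 2022 → Thu Apr 14 2022.
Next: May 2022 → Sat May 14 2022.
Next: June 2022 → Tue Jun 14 2022.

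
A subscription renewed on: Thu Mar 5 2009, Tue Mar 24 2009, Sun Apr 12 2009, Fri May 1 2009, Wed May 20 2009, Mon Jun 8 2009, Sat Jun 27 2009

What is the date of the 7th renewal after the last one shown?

Sat Nov 7 2009

The spacing is 19, 19, 19, 19, 19, 19 days — always 19 days.
Sat Jun 27 2009 + 19 days = Thu Jul 16 2009.
Thu Jul 16 2009 + 19 days = Tue Aug 4 2009.
Tue Aug 4 2009 + 19 days = Sun Aug 23 2009.
Sun Aug 23 2009 + 19 days = Fri Sep 11 2009.
Fri Sep 11 2009 + 19 days = Wed Sep 30 2009.
Wed Sep 30 2009 + 19 days = Mon Oct 19 2009.
Mon Oct 19 2009 + 19 days = Sat Nov 7 2009.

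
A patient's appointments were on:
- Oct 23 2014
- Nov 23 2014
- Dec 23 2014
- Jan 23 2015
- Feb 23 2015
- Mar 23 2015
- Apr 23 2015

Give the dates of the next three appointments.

May 23 2015, Jun 23 2015, Jul 23 2015

The day-of-month is always 23 (31, 30, 31, 31, 28, 31 days between events).
So this recurs on the 23rd of each month.
May 2015: May 23 2015.
June 2015: Jun 23 2015.
Next: July 2015 → Jul 23 2015.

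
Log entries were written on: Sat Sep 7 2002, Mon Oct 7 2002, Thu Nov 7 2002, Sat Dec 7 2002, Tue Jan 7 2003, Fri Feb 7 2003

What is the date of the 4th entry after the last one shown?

The day-of-month is always 7 (30, 31, 30, 31, 31 days between events).
So this recurs on the 7th of each month.
Next: March 2003 → Fri Mar 7 2003.
Next: April 2003 → Mon Apr 7 2003.
Next: May 2003 → Wed May 7 2003.
Next: June 2003 → Sat Jun 7 2003.

Sat Jun 7 2003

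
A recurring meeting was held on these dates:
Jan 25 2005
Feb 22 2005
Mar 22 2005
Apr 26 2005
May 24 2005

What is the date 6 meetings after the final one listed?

Nov 22 2005

All dates are Tuesdays, 28, 28, 35, 28 days apart.
Specifically, the 4th Tuesday of each month.
June 2005 — 4th Tuesday is Jun 28 2005.
July 2005 — 4th Tuesday is Jul 26 2005.
August 2005 — 4th Tuesday is Aug 23 2005.
4th Tuesday of September 2005: Sep 27 2005.
4th Tuesday of October 2005: Oct 25 2005.
4th Tuesday of November 2005: Nov 22 2005.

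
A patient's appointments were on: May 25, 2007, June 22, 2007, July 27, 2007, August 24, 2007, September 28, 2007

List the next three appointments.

These are Fridays at 28- or 35-day spacing (28, 35, 28, 35).
The pattern: 4th Friday of the month.
4th Friday of October 2007: October 26, 2007.
November 2007 — 4th Friday is November 23, 2007.
4th Friday of December 2007: December 28, 2007.

October 26, 2007; November 23, 2007; December 28, 2007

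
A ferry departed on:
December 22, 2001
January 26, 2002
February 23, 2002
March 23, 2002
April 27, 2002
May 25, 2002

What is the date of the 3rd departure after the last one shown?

August 24, 2002

These are Saturdays at 28- or 35-day spacing (35, 28, 28, 35, 28).
The pattern: 4th Saturday of the month.
4th Saturday of June 2002: June 22, 2002.
4th Saturday of July 2002: July 27, 2002.
4th Saturday of August 2002: August 24, 2002.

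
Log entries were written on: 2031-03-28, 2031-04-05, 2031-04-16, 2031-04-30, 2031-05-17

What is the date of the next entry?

2031-06-06

Gaps: 8, 11, 14, 17 days — each gap is 3 larger than the previous one.
Next gap: 20 days. 2031-05-17 + 20 days = 2031-06-06.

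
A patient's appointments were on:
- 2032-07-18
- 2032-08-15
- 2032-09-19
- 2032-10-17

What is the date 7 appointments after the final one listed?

These are Sundays at 28- or 35-day spacing (28, 35, 28).
The pattern: 3rd Sunday of the month.
November 2032 — 3rd Sunday is 2032-11-21.
3rd Sunday of December 2032: 2032-12-19.
January 2033 — 3rd Sunday is 2033-01-16.
3rd Sunday of February 2033: 2033-02-20.
3rd Sunday of March 2033: 2033-03-20.
3rd Sunday of April 2033: 2033-04-17.
May 2033 — 3rd Sunday is 2033-05-15.

2033-05-15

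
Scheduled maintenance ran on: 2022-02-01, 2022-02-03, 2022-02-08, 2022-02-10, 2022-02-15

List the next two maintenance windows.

Gaps: 2, 5, 2, 5 days — not constant, but cyclic with period 2.
The events fall on every Tuesday and Thursday.
The following Thursday is 2022-02-17.
The following Tuesday is 2022-02-22.

2022-02-17, 2022-02-22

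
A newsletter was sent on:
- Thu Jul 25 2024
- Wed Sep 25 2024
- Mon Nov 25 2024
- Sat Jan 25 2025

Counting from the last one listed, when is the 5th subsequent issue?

Tue Nov 25 2025

The day-of-month is always 25 (62, 61, 61 days between events).
So this recurs on the 25th of every 2 months.
March 2025: Tue Mar 25 2025.
May 2025: Sun May 25 2025.
July 2025: Fri Jul 25 2025.
Next: September 2025 → Thu Sep 25 2025.
November 2025: Tue Nov 25 2025.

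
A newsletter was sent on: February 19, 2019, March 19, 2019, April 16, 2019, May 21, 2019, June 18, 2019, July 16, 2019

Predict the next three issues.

All dates are Tuesdays, 28, 28, 35, 28, 28 days apart.
Specifically, the 3rd Tuesday of each month.
August 2019 — 3rd Tuesday is August 20, 2019.
September 2019 — 3rd Tuesday is September 17, 2019.
3rd Tuesday of October 2019: October 15, 2019.

August 20, 2019; September 17, 2019; October 15, 2019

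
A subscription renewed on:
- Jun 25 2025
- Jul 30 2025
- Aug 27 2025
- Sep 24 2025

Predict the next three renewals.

Oct 29 2025, Nov 26 2025, Dec 31 2025

Every date is a Wednesday; gaps 35, 28, 28 days.
Each is the last Wednesday of its month (at least one falls on the 29th or later, ruling out '4th Wednesday').
Last Wednesday of October 2025: Oct 29 2025.
Last Wednesday of November 2025: Nov 26 2025.
Last Wednesday of December 2025: Dec 31 2025.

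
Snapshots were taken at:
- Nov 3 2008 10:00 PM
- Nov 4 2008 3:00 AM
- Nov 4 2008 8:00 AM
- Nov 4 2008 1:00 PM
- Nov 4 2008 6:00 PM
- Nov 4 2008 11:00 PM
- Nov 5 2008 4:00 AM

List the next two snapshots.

Spacing: 5, 5, 5, 5, 5, 5 h — constant 5 h.
Nov 5 2008 4:00 AM + 5 h = Nov 5 2008 9:00 AM.
Nov 5 2008 9:00 AM + 5 h = Nov 5 2008 2:00 PM.

Nov 5 2008 9:00 AM, Nov 5 2008 2:00 PM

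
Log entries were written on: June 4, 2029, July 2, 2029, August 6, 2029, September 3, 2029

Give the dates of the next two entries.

October 1, 2029; November 5, 2029

All dates are Mondays, 28, 35, 28 days apart.
Specifically, the 1st Monday of each month.
October 2029 — 1st Monday is October 1, 2029.
1st Monday of November 2029: November 5, 2029.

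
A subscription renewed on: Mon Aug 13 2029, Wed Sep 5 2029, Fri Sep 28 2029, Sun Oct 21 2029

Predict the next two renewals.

Tue Nov 13 2029, Thu Dec 6 2029

Every event comes 23 days after the last (23, 23, 23).
Sun Oct 21 2029 + 23 days = Tue Nov 13 2029.
Tue Nov 13 2029 + 23 days = Thu Dec 6 2029.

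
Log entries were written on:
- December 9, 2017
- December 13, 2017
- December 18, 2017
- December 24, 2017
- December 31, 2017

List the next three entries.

January 8, 2018; January 17, 2018; January 27, 2018

Intervals are 4, 5, 6, 7 days — an arithmetic progression with common difference 1.
Next gap: 8 days. December 31, 2017 + 8 days = January 8, 2018.
Next gap: 9 days. January 8, 2018 + 9 days = January 17, 2018.
Next gap: 10 days. January 17, 2018 + 10 days = January 27, 2018.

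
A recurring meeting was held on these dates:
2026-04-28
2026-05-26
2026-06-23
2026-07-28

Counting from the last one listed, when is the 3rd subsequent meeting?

2026-10-27

Gaps: 28, 28, 35 days — a mix of 28 and 35. Every date is a Tuesday.
Each is the 4th Tuesday of its month.
4th Tuesday of August 2026: 2026-08-25.
September 2026 — 4th Tuesday is 2026-09-22.
October 2026 — 4th Tuesday is 2026-10-27.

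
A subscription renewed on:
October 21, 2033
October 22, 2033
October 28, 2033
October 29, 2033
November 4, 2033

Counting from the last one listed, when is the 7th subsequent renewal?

November 26, 2033

The gap pattern 1, 6, 1, 6 repeats every 2 events.
These are the Fridays and Saturdays of each week.
Next Saturday: November 5, 2033.
The following Friday is November 11, 2033.
The following Saturday is November 12, 2033.
The following Friday is November 18, 2033.
Next Saturday: November 19, 2033.
The following Friday is November 25, 2033.
Next Saturday: November 26, 2033.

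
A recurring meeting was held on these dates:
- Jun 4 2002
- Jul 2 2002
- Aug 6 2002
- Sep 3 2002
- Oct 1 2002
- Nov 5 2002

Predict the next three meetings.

Gaps: 28, 35, 28, 28, 35 days — a mix of 28 and 35. Every date is a Tuesday.
Each is the 1st Tuesday of its month.
December 2002 — 1st Tuesday is Dec 3 2002.
1st Tuesday of January 2003: Jan 7 2003.
1st Tuesday of February 2003: Feb 4 2003.

Dec 3 2002, Jan 7 2003, Feb 4 2003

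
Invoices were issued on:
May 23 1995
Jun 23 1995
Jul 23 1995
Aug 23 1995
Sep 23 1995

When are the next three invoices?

Oct 23 1995, Nov 23 1995, Dec 23 1995

Each date is the 23rd; the gaps (31, 30, 31, 31) track the month lengths.
The rule is the 23rd of each month.
Next: October 1995 → Oct 23 1995.
November 1995: Nov 23 1995.
December 1995: Dec 23 1995.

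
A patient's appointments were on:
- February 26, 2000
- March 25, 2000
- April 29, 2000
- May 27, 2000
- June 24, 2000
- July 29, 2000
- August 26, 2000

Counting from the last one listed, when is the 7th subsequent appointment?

March 31, 2001

All Saturdays; the gaps (28, 35, 28, 28, 35, 28) vary with month length.
This is the last Saturday of each month.
Last Saturday of September 2000: September 30, 2000.
Last Saturday of October 2000: October 28, 2000.
Last Saturday of November 2000: November 25, 2000.
December 2000 ends with Saturday December 30, 2000.
January 2001 ends with Saturday January 27, 2001.
February 2001 ends with Saturday February 24, 2001.
Last Saturday of March 2001: March 31, 2001.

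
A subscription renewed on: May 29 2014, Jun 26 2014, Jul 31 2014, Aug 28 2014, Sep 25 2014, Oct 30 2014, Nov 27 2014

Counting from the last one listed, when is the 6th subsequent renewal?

May 28 2015

Every date is a Thursday; gaps 28, 35, 28, 28, 35, 28 days.
Each is the last Thursday of its month (at least one falls on the 29th or later, ruling out '4th Thursday').
Last Thursday of December 2014: Dec 25 2014.
January 2015 ends with Thursday Jan 29 2015.
Last Thursday of February 2015: Feb 26 2015.
March 2015 ends with Thursday Mar 26 2015.
Last Thursday of April 2015: Apr 30 2015.
Last Thursday of May 2015: May 28 2015.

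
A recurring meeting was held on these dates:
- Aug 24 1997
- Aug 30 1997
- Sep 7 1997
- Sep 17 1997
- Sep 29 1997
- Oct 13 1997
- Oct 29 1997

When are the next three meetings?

Gaps: 6, 8, 10, 12, 14, 16 days — each gap is 2 larger than the previous one.
Next gap: 18 days. Oct 29 1997 + 18 days = Nov 16 1997.
Next gap: 20 days. Nov 16 1997 + 20 days = Dec 6 1997.
Next gap: 22 days. Dec 6 1997 + 22 days = Dec 28 1997.

Nov 16 1997, Dec 6 1997, Dec 28 1997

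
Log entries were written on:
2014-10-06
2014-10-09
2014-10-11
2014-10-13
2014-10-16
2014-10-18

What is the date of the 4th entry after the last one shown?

Gaps: 3, 2, 2, 3, 2 days — not constant, but cyclic with period 3.
The events fall on every Monday, Thursday and Saturday.
Next Monday: 2014-10-20.
The following Thursday is 2014-10-23.
Next Saturday: 2014-10-25.
The following Monday is 2014-10-27.

2014-10-27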